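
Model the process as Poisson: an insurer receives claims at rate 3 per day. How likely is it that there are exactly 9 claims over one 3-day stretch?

Over the interval, μ = 3 × 3 = 9 (a 3-day stretch = 3 days).
P(N = 9) = e^(−μ) μ^9/9! = e^(−9) · 9^9/362880 ≈ 0.1318.

0.1318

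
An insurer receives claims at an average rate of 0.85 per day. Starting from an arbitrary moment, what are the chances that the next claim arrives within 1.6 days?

Inter-arrival times are exponential with rate λ = 0.85 per day.
P(T ≤ 1.6) = 1 − e^(−λt) = 1 − e^(−0.85 × 1.6) = 1 − e^(−1.36) ≈ 0.7433.

0.7433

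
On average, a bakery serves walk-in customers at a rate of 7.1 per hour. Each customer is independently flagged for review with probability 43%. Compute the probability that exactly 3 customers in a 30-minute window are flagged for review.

0.1288

Thinning: the customers that are flagged for review themselves form a Poisson process with rate 0.43 × 7.1 = 3.053 per hour.
Over the interval, μ = 3.053 × 0.5 = 1.5265 (a 30-minute window = 0.5 hours).
P(N = 3) = e^(−1.5265) · 1.5265^3/3! ≈ 0.1288.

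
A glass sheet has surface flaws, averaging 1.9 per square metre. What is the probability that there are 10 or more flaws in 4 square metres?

Over the interval, μ = 1.9 × 4 = 7.6 (4 square metres).
P(N ≥ 10) = 1 − P(N ≤ 9) = 1 − Σ_{j=0}^{9} e^(−μ) μ^j/j! ≈ 0.2351.

0.2351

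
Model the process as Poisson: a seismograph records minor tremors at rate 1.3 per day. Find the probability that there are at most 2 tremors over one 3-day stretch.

0.2531

Over the interval, μ = 1.3 × 3 = 3.9 (a 3-day stretch = 3 days).
P(N ≤ 2) = Σ_{j=0}^{2} e^(−μ) μ^j/j! ≈ 0.2531.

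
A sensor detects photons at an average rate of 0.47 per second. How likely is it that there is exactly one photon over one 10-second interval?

0.0427

Over the interval, μ = 0.47 × 10 = 4.7 (a 10-second interval = 10 seconds).
P(N = 1) = e^(−μ) μ^1/1! = e^(−4.7) · 4.7^1/1 ≈ 0.0427.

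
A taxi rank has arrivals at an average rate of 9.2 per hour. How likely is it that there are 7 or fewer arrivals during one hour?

With mean μ = 9.2 per hour,
P(N ≤ 7) = Σ_{j=0}^{7} e^(−μ) μ^j/j! ≈ 0.3010.

0.3010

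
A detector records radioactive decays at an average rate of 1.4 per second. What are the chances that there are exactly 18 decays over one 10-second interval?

Over the interval, μ = 1.4 × 10 = 14 (a 10-second interval = 10 seconds).
P(N = 18) = e^(−μ) μ^18/18! = e^(−14) · 14^18/6402373705728000 ≈ 0.0554.

0.0554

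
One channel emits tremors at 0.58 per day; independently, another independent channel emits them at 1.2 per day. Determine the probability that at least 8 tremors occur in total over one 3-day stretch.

0.1712

Independent Poisson processes superpose: combined rate λ = 0.58 + 1.2 = 1.78 per day.
Over the interval, μ = 1.78 × 3 = 5.34 (a 3-day stretch = 3 days).
P(N ≥ 8) = 1 − P(N ≤ 7) ≈ 0.1712.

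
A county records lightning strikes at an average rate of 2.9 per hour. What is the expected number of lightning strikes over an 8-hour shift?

23.2

E[N] = λt = 2.9 × 8 = 23.2 (an 8-hour shift = 8 hours).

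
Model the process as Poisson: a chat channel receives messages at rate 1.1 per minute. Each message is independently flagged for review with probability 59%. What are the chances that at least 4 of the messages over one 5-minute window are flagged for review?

Thinning: the messages that are flagged for review themselves form a Poisson process with rate 0.59 × 1.1 = 0.649 per minute.
Over the interval, μ = 0.649 × 5 = 3.245 (a 5-minute window = 5 minutes).
P(N ≥ 4) = 1 − P(N ≤ 3) ≈ 0.4075.

0.4075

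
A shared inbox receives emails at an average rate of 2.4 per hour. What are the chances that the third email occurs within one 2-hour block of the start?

0.8575

Over the interval, μ = 2.4 × 2 = 4.8 (a 2-hour block = 2 hours).
The third arrival falls in the interval iff at least 3 events occur there: P(S_3 ≤ t) = P(N ≥ 3) = 1 − P(N ≤ 2) ≈ 0.8575.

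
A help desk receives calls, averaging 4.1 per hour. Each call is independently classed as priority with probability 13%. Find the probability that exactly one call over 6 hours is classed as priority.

Thinning: the calls that are classed as priority themselves form a Poisson process with rate 0.13 × 4.1 = 0.533 per hour.
Over the interval, μ = 0.533 × 6 = 3.198 (6 hours).
P(N = 1) = e^(−3.198) · 3.198^1/1! ≈ 0.1306.

0.1306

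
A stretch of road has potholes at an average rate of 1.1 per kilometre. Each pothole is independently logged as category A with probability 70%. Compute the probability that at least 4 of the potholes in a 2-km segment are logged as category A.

0.0708

Thinning: the potholes that are logged as category A themselves form a Poisson process with rate 0.7 × 1.1 = 0.77 per kilometre.
Over the interval, μ = 0.77 × 2 = 1.54 (a 2-km segment = 2 kilometres).
P(N ≥ 4) = 1 − P(N ≤ 3) ≈ 0.0708.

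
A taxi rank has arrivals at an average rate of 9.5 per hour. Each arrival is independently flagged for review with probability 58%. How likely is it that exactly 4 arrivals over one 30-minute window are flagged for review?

0.1527

Thinning: the arrivals that are flagged for review themselves form a Poisson process with rate 0.58 × 9.5 = 5.51 per hour.
Over the interval, μ = 5.51 × 0.5 = 2.755 (a 30-minute window = 0.5 hours).
P(N = 4) = e^(−2.755) · 2.755^4/4! ≈ 0.1527.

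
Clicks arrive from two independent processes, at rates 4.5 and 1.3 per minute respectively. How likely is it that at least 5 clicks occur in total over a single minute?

0.6873

Independent Poisson processes superpose: combined rate λ = 4.5 + 1.3 = 5.8 per minute.
So μ = 5.8.
P(N ≥ 5) = 1 − P(N ≤ 4) ≈ 0.6873.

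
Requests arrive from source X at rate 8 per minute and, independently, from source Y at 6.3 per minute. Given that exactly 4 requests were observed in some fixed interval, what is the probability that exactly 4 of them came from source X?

Given the total, each event is independently from source X with probability p = λ_X/(λ_X+λ_Y) = 8/14.3 ≈ 0.5594.
So K ~ Binomial(4, 8/14.3): P(K = 4) = C(4,4) · (8/14.3)^4 · (6.3/14.3)^0 ≈ 0.0980.

0.0980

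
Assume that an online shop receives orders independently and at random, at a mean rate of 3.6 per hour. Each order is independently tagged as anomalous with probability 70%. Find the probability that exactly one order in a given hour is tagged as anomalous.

Thinning: the orders that are tagged as anomalous themselves form a Poisson process with rate 0.7 × 3.6 = 2.52 per hour.
So μ = 2.52.
P(N = 1) = e^(−2.52) · 2.52^1/1! ≈ 0.2028.

0.2028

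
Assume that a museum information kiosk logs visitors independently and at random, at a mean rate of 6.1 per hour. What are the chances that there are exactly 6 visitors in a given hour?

0.1605

With mean μ = 6.1 per hour,
P(N = 6) = e^(−μ) μ^6/6! = e^(−6.1) · 6.1^6/720 ≈ 0.1605.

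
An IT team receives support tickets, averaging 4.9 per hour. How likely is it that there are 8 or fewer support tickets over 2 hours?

0.3558

Over the interval, μ = 4.9 × 2 = 9.8 (2 hours).
P(N ≤ 8) = Σ_{j=0}^{8} e^(−μ) μ^j/j! ≈ 0.3558.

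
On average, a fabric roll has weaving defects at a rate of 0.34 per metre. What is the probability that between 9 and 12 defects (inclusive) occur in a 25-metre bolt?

0.3860

Over the interval, μ = 0.34 × 25 = 8.5 (a 25-metre bolt = 25 metres).
P(9 ≤ N ≤ 12) = Σ_{j=9}^{12} e^(−8.5) · 8.5^j/j! ≈ 0.3860.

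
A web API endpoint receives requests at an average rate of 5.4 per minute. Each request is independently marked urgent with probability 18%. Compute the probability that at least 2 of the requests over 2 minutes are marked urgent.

Thinning: the requests that are marked urgent themselves form a Poisson process with rate 0.18 × 5.4 = 0.972 per minute.
Over the interval, μ = 0.972 × 2 = 1.944 (2 minutes).
P(N ≥ 2) = 1 − P(N ≤ 1) ≈ 0.5786.

0.5786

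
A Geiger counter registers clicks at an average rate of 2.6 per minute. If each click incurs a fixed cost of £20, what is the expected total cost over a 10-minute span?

E[N] = 2.6 × 10 = 26 (a 10-minute span = 10 minutes); E[cost] = 26 × £20 = £520.

£520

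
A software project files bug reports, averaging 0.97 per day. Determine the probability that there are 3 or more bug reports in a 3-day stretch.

0.5563

Over the interval, μ = 0.97 × 3 = 2.91 (a 3-day stretch = 3 days).
P(N ≥ 3) = 1 − P(N ≤ 2) = 1 − Σ_{j=0}^{2} e^(−μ) μ^j/j! ≈ 0.5563.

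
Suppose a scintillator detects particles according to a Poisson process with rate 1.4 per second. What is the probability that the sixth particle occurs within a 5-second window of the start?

0.6993

Over the interval, μ = 1.4 × 5 = 7 (a 5-second window = 5 seconds).
The sixth arrival falls in the interval iff at least 6 events occur there: P(S_6 ≤ t) = P(N ≥ 6) = 1 − P(N ≤ 5) ≈ 0.6993.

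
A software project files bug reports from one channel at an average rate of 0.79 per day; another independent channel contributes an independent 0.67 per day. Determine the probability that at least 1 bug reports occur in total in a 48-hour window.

Independent Poisson processes superpose: combined rate λ = 0.79 + 0.67 = 1.46 per day.
Over the interval, μ = 1.46 × 2 = 2.92 (a 48-hour window = 2 days).
P(N ≥ 1) = 1 − P(N ≤ 0) ≈ 0.9461.

0.9461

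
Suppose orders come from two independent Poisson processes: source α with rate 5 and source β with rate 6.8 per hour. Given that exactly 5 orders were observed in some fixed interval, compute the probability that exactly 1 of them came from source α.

Given the total, each event is independently from source α with probability p = λ_α/(λ_α+λ_β) = 5/11.8 ≈ 0.4237.
So K ~ Binomial(5, 5/11.8): P(K = 1) = C(5,1) · (5/11.8)^1 · (6.8/11.8)^4 ≈ 0.2336.

0.2336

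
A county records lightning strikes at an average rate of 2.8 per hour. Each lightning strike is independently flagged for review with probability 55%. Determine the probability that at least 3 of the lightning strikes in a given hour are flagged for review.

0.2013

Thinning: the lightning strikes that are flagged for review themselves form a Poisson process with rate 0.55 × 2.8 = 1.54 per hour.
So μ = 1.54.
P(N ≥ 3) = 1 − P(N ≤ 2) ≈ 0.2013.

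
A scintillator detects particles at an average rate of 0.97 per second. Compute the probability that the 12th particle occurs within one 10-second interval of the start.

Over the interval, μ = 0.97 × 10 = 9.7 (a 10-second interval = 10 seconds).
The 12th arrival falls in the interval iff at least 12 events occur there: P(S_12 ≤ t) = P(N ≥ 12) = 1 − P(N ≤ 11) ≈ 0.2697.

0.2697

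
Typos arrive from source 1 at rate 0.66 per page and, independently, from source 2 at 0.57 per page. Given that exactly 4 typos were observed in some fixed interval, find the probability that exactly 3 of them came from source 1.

0.2864

Given the total, each event is independently from source 1 with probability p = λ_1/(λ_1+λ_2) = 0.66/1.23 ≈ 0.5366.
So K ~ Binomial(4, 0.66/1.23): P(K = 3) = C(4,3) · (0.66/1.23)^3 · (0.57/1.23)^1 ≈ 0.2864.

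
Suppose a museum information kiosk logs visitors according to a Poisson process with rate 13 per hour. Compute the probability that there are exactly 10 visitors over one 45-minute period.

0.1247

Over the interval, μ = 13 × 0.75 = 9.75 (a 45-minute period = 0.75 hours).
P(N = 10) = e^(−μ) μ^10/10! = e^(−9.75) · 9.75^10/3628800 ≈ 0.1247.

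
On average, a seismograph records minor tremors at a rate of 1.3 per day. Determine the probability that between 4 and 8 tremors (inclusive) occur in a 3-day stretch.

0.5282

Over the interval, μ = 1.3 × 3 = 3.9 (a 3-day stretch = 3 days).
P(4 ≤ N ≤ 8) = Σ_{j=4}^{8} e^(−3.9) · 3.9^j/j! ≈ 0.5282.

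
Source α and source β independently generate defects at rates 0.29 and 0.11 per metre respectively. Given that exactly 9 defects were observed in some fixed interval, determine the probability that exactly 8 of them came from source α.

0.1889

Given the total, each event is independently from source α with probability p = λ_α/(λ_α+λ_β) = 0.29/0.4 = 0.7250.
So K ~ Binomial(9, 0.29/0.4): P(K = 8) = C(9,8) · (0.29/0.4)^8 · (0.11/0.4)^1 ≈ 0.1889.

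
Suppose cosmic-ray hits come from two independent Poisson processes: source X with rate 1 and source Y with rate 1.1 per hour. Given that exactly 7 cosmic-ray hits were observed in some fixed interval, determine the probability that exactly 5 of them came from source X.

0.1411

Given the total, each event is independently from source X with probability p = λ_X/(λ_X+λ_Y) = 1/2.1 ≈ 0.4762.
So K ~ Binomial(7, 1/2.1): P(K = 5) = C(7,5) · (1/2.1)^5 · (1.1/2.1)^2 ≈ 0.1411.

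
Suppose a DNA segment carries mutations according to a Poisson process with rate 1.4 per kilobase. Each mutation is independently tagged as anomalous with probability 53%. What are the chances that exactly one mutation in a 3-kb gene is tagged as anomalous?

0.2403

Thinning: the mutations that are tagged as anomalous themselves form a Poisson process with rate 0.53 × 1.4 = 0.742 per kilobase.
Over the interval, μ = 0.742 × 3 = 2.226 (a 3-kb gene = 3 kilobases).
P(N = 1) = e^(−2.226) · 2.226^1/1! ≈ 0.2403.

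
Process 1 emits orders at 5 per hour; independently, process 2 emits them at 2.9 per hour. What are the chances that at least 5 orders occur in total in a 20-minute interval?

Independent Poisson processes superpose: combined rate λ = 5 + 2.9 = 7.9 per hour.
Over the interval, μ = 7.9 × 1/3 ≈ 2.63333 (a 20-minute interval = 1/3 hours).
P(N ≥ 5) = 1 − P(N ≤ 4) ≈ 0.1273.

0.1273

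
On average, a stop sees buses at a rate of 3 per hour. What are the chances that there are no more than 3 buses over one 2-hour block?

0.1512

Over the interval, μ = 3 × 2 = 6 (a 2-hour block = 2 hours).
P(N ≤ 3) = Σ_{j=0}^{3} e^(−μ) μ^j/j! ≈ 0.1512.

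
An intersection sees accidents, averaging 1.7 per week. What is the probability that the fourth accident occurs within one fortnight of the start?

Over the interval, μ = 1.7 × 2 = 3.4 (a fortnight = 2 weeks).
The fourth arrival falls in the interval iff at least 4 events occur there: P(S_4 ≤ t) = P(N ≥ 4) = 1 − P(N ≤ 3) ≈ 0.4416.

0.4416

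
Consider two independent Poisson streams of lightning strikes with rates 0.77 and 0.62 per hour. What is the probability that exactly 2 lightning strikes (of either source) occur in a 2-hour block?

0.2397

Independent Poisson processes superpose: combined rate λ = 0.77 + 0.62 = 1.39 per hour.
Over the interval, μ = 1.39 × 2 = 2.78 (a 2-hour block = 2 hours).
P(N = 2) = e^(−2.78) · 2.78^2/2! ≈ 0.2397.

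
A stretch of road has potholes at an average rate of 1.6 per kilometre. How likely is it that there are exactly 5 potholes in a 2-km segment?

0.1140

Over the interval, μ = 1.6 × 2 = 3.2 (a 2-km segment = 2 kilometres).
P(N = 5) = e^(−μ) μ^5/5! = e^(−3.2) · 3.2^5/120 ≈ 0.1140.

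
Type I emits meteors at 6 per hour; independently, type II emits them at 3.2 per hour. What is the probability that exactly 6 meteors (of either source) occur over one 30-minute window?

0.1323

Independent Poisson processes superpose: combined rate λ = 6 + 3.2 = 9.2 per hour.
Over the interval, μ = 9.2 × 0.5 = 4.6 (a 30-minute window = 0.5 hours).
P(N = 6) = e^(−4.6) · 4.6^6/6! ≈ 0.1323.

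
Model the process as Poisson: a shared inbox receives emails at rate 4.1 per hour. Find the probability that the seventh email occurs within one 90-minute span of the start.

0.4178

Over the interval, μ = 4.1 × 1.5 = 6.15 (a 90-minute span = 1.5 hours).
The seventh arrival falls in the interval iff at least 7 events occur there: P(S_7 ≤ t) = P(N ≥ 7) = 1 − P(N ≤ 6) ≈ 0.4178.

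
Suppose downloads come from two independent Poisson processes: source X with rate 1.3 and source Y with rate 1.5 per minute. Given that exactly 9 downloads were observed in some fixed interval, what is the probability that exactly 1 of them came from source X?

Given the total, each event is independently from source X with probability p = λ_X/(λ_X+λ_Y) = 1.3/2.8 ≈ 0.4643.
So K ~ Binomial(9, 1.3/2.8): P(K = 1) = C(9,1) · (1.3/2.8)^1 · (1.5/2.8)^8 ≈ 0.0283.

0.0283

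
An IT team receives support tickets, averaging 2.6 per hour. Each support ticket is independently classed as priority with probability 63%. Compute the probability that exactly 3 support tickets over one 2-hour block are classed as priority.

0.2214

Thinning: the support tickets that are classed as priority themselves form a Poisson process with rate 0.63 × 2.6 = 1.638 per hour.
Over the interval, μ = 1.638 × 2 = 3.276 (a 2-hour block = 2 hours).
P(N = 3) = e^(−3.276) · 3.276^3/3! ≈ 0.2214.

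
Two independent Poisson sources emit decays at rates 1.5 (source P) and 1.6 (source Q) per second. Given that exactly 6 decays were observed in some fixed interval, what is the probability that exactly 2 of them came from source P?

Given the total, each event is independently from source P with probability p = λ_P/(λ_P+λ_Q) = 1.5/3.1 ≈ 0.4839.
So K ~ Binomial(6, 1.5/3.1): P(K = 2) = C(6,2) · (1.5/3.1)^2 · (1.6/3.1)^4 ≈ 0.2492.

0.2492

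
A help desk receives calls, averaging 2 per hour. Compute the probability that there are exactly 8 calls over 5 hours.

Over the interval, μ = 2 × 5 = 10 (5 hours).
P(N = 8) = e^(−μ) μ^8/8! = e^(−10) · 10^8/40320 ≈ 0.1126.

0.1126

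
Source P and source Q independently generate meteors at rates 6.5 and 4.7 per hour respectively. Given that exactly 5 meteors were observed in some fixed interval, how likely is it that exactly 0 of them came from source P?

0.0130

Given the total, each event is independently from source P with probability p = λ_P/(λ_P+λ_Q) = 6.5/11.2 ≈ 0.5804.
So K ~ Binomial(5, 6.5/11.2): P(K = 0) = C(5,0) · (6.5/11.2)^0 · (4.7/11.2)^5 ≈ 0.0130.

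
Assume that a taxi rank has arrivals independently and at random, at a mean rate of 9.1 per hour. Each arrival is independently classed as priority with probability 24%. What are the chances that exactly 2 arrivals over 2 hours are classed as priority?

Thinning: the arrivals that are classed as priority themselves form a Poisson process with rate 0.24 × 9.1 = 2.184 per hour.
Over the interval, μ = 2.184 × 2 = 4.368 (2 hours).
P(N = 2) = e^(−4.368) · 4.368^2/2! ≈ 0.1209.

0.1209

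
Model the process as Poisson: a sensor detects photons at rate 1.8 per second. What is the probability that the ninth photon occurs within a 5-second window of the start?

0.5443

Over the interval, μ = 1.8 × 5 = 9 (a 5-second window = 5 seconds).
The ninth arrival falls in the interval iff at least 9 events occur there: P(S_9 ≤ t) = P(N ≥ 9) = 1 − P(N ≤ 8) ≈ 0.5443.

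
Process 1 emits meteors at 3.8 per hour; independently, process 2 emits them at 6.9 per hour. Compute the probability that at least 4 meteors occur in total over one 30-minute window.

0.7807

Independent Poisson processes superpose: combined rate λ = 3.8 + 6.9 = 10.7 per hour.
Over the interval, μ = 10.7 × 0.5 = 5.35 (a 30-minute window = 0.5 hours).
P(N ≥ 4) = 1 − P(N ≤ 3) ≈ 0.7807.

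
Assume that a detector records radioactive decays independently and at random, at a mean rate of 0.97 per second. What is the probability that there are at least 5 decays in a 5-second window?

Over the interval, μ = 0.97 × 5 = 4.85 (a 5-second window = 5 seconds).
P(N ≥ 5) = 1 − P(N ≤ 4) = 1 − Σ_{j=0}^{4} e^(−μ) μ^j/j! ≈ 0.5328.

0.5328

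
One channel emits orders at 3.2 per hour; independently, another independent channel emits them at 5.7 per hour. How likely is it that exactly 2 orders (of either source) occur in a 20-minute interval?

Independent Poisson processes superpose: combined rate λ = 3.2 + 5.7 = 8.9 per hour.
Over the interval, μ = 8.9 × 1/3 ≈ 2.96667 (a 20-minute interval = 1/3 hours).
P(N = 2) = e^(−2.96667) · 2.96667^2/2! ≈ 0.2265.

0.2265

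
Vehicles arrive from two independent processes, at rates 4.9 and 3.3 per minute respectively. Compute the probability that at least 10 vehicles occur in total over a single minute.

Independent Poisson processes superpose: combined rate λ = 4.9 + 3.3 = 8.2 per minute.
So μ = 8.2.
P(N ≥ 10) = 1 − P(N ≤ 9) ≈ 0.3085.

0.3085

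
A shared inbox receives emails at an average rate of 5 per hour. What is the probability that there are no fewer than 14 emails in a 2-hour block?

Over the interval, μ = 5 × 2 = 10 (a 2-hour block = 2 hours).
P(N ≥ 14) = 1 − P(N ≤ 13) = 1 − Σ_{j=0}^{13} e^(−μ) μ^j/j! ≈ 0.1355.

0.1355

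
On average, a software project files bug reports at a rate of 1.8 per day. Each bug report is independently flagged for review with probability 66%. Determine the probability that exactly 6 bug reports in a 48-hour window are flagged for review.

Thinning: the bug reports that are flagged for review themselves form a Poisson process with rate 0.66 × 1.8 = 1.188 per day.
Over the interval, μ = 1.188 × 2 = 2.376 (a 48-hour window = 2 days).
P(N = 6) = e^(−2.376) · 2.376^6/6! ≈ 0.0232.

0.0232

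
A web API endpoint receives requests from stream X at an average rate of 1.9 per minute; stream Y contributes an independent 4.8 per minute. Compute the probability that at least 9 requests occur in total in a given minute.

Independent Poisson processes superpose: combined rate λ = 1.9 + 4.8 = 6.7 per minute.
So μ = 6.7.
P(N ≥ 9) = 1 − P(N ≤ 8) ≈ 0.2327.

0.2327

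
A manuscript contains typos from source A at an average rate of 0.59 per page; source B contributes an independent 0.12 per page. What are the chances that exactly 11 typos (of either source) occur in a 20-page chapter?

0.0807

Independent Poisson processes superpose: combined rate λ = 0.59 + 0.12 = 0.71 per page.
Over the interval, μ = 0.71 × 20 = 14.2 (a 20-page chapter = 20 pages).
P(N = 11) = e^(−14.2) · 14.2^11/11! ≈ 0.0807.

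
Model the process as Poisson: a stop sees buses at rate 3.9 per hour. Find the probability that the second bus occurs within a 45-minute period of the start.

0.7894

Over the interval, μ = 3.9 × 0.75 = 2.925 (a 45-minute period = 0.75 hours).
The second arrival falls in the interval iff at least 2 events occur there: P(S_2 ≤ t) = P(N ≥ 2) = 1 − P(N ≤ 1) ≈ 0.7894.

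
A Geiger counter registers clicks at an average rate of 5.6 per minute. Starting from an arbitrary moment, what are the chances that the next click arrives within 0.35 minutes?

0.8591

Inter-arrival times are exponential with rate λ = 5.6 per minute.
P(T ≤ 0.35) = 1 − e^(−λt) = 1 − e^(−5.6 × 0.35) = 1 − e^(−1.96) ≈ 0.8591.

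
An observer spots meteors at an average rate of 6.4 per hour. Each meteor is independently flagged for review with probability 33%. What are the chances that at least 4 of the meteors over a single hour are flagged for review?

Thinning: the meteors that are flagged for review themselves form a Poisson process with rate 0.33 × 6.4 = 2.112 per hour.
So μ = 2.112.
P(N ≥ 4) = 1 − P(N ≤ 3) ≈ 0.1636.

0.1636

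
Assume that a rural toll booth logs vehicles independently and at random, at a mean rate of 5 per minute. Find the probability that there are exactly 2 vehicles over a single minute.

0.0842

With mean μ = 5 per minute,
P(N = 2) = e^(−μ) μ^2/2! = e^(−5) · 5^2/2 ≈ 0.0842.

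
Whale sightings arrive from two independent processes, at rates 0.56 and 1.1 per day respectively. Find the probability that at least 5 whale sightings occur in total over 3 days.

Independent Poisson processes superpose: combined rate λ = 0.56 + 1.1 = 1.66 per day.
Over the interval, μ = 1.66 × 3 = 4.98 (3 days).
P(N ≥ 5) = 1 − P(N ≤ 4) ≈ 0.5560.

0.5560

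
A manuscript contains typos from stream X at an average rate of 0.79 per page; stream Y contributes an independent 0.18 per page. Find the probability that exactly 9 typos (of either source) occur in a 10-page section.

Independent Poisson processes superpose: combined rate λ = 0.79 + 0.18 = 0.97 per page.
Over the interval, μ = 0.97 × 10 = 9.7 (a 10-page section = 10 pages).
P(N = 9) = e^(−9.7) · 9.7^9/9! ≈ 0.1284.

0.1284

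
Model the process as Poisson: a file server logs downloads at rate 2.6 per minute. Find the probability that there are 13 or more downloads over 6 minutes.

Over the interval, μ = 2.6 × 6 = 15.6 (6 minutes).
P(N ≥ 13) = 1 − P(N ≤ 12) = 1 − Σ_{j=0}^{12} e^(−μ) μ^j/j! ≈ 0.7791.

0.7791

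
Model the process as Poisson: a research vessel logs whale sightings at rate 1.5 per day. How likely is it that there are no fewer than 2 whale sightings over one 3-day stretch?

Over the interval, μ = 1.5 × 3 = 4.5 (a 3-day stretch = 3 days).
P(N ≥ 2) = 1 − P(N ≤ 1) = 1 − Σ_{j=0}^{1} e^(−μ) μ^j/j! ≈ 0.9389.

0.9389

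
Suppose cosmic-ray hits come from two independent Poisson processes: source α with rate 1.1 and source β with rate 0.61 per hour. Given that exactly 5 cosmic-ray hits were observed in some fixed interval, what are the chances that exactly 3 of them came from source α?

0.3387

Given the total, each event is independently from source α with probability p = λ_α/(λ_α+λ_β) = 1.1/1.71 ≈ 0.6433.
So K ~ Binomial(5, 1.1/1.71): P(K = 3) = C(5,3) · (1.1/1.71)^3 · (0.61/1.71)^2 ≈ 0.3387.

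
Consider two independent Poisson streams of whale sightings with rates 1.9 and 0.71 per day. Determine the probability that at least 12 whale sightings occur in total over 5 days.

0.6519

Independent Poisson processes superpose: combined rate λ = 1.9 + 0.71 = 2.61 per day.
Over the interval, μ = 2.61 × 5 = 13.05 (5 days).
P(N ≥ 12) = 1 − P(N ≤ 11) ≈ 0.6519.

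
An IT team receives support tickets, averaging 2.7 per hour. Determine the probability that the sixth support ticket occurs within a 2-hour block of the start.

0.4539

Over the interval, μ = 2.7 × 2 = 5.4 (a 2-hour block = 2 hours).
The sixth arrival falls in the interval iff at least 6 events occur there: P(S_6 ≤ t) = P(N ≥ 6) = 1 − P(N ≤ 5) ≈ 0.4539.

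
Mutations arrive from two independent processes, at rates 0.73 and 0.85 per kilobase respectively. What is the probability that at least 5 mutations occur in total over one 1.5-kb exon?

0.0921

Independent Poisson processes superpose: combined rate λ = 0.73 + 0.85 = 1.58 per kilobase.
Over the interval, μ = 1.58 × 1.5 = 2.37 (a 1.5-kb exon = 1.5 kilobases).
P(N ≥ 5) = 1 − P(N ≤ 4) ≈ 0.0921.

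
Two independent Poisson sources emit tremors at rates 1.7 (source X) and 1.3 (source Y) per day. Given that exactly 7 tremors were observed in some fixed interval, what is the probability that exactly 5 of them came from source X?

Given the total, each event is independently from source X with probability p = λ_X/(λ_X+λ_Y) = 1.7/3 ≈ 0.5667.
So K ~ Binomial(7, 1.7/3): P(K = 5) = C(7,5) · (1.7/3)^5 · (1.3/3)^2 ≈ 0.2304.

0.2304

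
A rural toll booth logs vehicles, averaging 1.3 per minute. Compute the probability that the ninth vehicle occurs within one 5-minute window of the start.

0.2084

Over the interval, μ = 1.3 × 5 = 6.5 (a 5-minute window = 5 minutes).
The ninth arrival falls in the interval iff at least 9 events occur there: P(S_9 ≤ t) = P(N ≥ 9) = 1 − P(N ≤ 8) ≈ 0.2084.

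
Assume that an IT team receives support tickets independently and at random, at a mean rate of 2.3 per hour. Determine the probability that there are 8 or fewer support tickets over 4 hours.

0.4296

Over the interval, μ = 2.3 × 4 = 9.2 (4 hours).
P(N ≤ 8) = Σ_{j=0}^{8} e^(−μ) μ^j/j! ≈ 0.4296.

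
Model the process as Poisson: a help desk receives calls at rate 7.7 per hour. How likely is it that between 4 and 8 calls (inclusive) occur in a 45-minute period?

Over the interval, μ = 7.7 × 0.75 = 5.775 (a 45-minute period = 0.75 hours).
P(4 ≤ N ≤ 8) = Σ_{j=4}^{8} e^(−5.775) · 5.775^j/j! ≈ 0.6971.

0.6971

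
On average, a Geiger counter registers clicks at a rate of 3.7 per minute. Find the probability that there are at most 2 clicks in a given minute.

With mean μ = 3.7 per minute,
P(N ≤ 2) = Σ_{j=0}^{2} e^(−μ) μ^j/j! ≈ 0.2854.

0.2854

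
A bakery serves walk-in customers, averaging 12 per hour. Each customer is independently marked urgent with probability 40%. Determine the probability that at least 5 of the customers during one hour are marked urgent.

Thinning: the customers that are marked urgent themselves form a Poisson process with rate 0.4 × 12 = 4.8 per hour.
So μ = 4.8.
P(N ≥ 5) = 1 − P(N ≤ 4) ≈ 0.5237.

0.5237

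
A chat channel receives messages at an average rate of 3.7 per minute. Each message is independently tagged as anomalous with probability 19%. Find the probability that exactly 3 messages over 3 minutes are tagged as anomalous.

0.1897

Thinning: the messages that are tagged as anomalous themselves form a Poisson process with rate 0.19 × 3.7 = 0.703 per minute.
Over the interval, μ = 0.703 × 3 = 2.109 (3 minutes).
P(N = 3) = e^(−2.109) · 2.109^3/3! ≈ 0.1897.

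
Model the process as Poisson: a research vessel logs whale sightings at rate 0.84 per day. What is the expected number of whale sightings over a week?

5.88

E[N] = λt = 0.84 × 7 = 5.88 (a week = 7 days).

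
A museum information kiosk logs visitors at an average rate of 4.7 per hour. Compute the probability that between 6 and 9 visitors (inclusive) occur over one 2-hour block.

0.4414

Over the interval, μ = 4.7 × 2 = 9.4 (a 2-hour block = 2 hours).
P(6 ≤ N ≤ 9) = Σ_{j=6}^{9} e^(−9.4) · 9.4^j/j! ≈ 0.4414.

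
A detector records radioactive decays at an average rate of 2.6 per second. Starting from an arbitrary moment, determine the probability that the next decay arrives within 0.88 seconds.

Inter-arrival times are exponential with rate λ = 2.6 per second.
P(T ≤ 0.88) = 1 − e^(−λt) = 1 − e^(−2.6 × 0.88) = 1 − e^(−2.288) ≈ 0.8985.

0.8985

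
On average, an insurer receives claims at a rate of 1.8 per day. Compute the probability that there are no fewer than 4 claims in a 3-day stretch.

Over the interval, μ = 1.8 × 3 = 5.4 (a 3-day stretch = 3 days).
P(N ≥ 4) = 1 − P(N ≤ 3) = 1 − Σ_{j=0}^{3} e^(−μ) μ^j/j! ≈ 0.7867.

0.7867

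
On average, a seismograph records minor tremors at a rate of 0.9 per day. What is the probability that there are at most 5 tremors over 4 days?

0.8441

Over the interval, μ = 0.9 × 4 = 3.6 (4 days).
P(N ≤ 5) = Σ_{j=0}^{5} e^(−μ) μ^j/j! ≈ 0.8441.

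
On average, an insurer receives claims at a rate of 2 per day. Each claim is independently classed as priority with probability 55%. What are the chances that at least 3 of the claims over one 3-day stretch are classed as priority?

0.6406

Thinning: the claims that are classed as priority themselves form a Poisson process with rate 0.55 × 2 = 1.1 per day.
Over the interval, μ = 1.1 × 3 = 3.3 (a 3-day stretch = 3 days).
P(N ≥ 3) = 1 − P(N ≤ 2) ≈ 0.6406.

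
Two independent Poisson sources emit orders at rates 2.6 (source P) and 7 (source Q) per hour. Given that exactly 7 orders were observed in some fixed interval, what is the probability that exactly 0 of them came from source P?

0.1096

Given the total, each event is independently from source P with probability p = λ_P/(λ_P+λ_Q) = 2.6/9.6 ≈ 0.2708.
So K ~ Binomial(7, 2.6/9.6): P(K = 0) = C(7,0) · (2.6/9.6)^0 · (7/9.6)^7 ≈ 0.1096.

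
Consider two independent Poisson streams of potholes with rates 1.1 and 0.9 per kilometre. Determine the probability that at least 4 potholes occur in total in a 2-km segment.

0.5665

Independent Poisson processes superpose: combined rate λ = 1.1 + 0.9 = 2 per kilometre.
Over the interval, μ = 2 × 2 = 4 (a 2-km segment = 2 kilometres).
P(N ≥ 4) = 1 − P(N ≤ 3) ≈ 0.5665.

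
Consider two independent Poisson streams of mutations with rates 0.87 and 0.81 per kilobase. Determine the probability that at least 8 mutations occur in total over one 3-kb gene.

0.1376

Independent Poisson processes superpose: combined rate λ = 0.87 + 0.81 = 1.68 per kilobase.
Over the interval, μ = 1.68 × 3 = 5.04 (a 3-kb gene = 3 kilobases).
P(N ≥ 8) = 1 − P(N ≤ 7) ≈ 0.1376.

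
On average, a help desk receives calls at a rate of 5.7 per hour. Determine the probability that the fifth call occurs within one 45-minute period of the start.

Over the interval, μ = 5.7 × 0.75 = 4.275 (a 45-minute period = 0.75 hours).
The fifth arrival falls in the interval iff at least 5 events occur there: P(S_5 ≤ t) = P(N ≥ 5) = 1 − P(N ≤ 4) ≈ 0.4247.

0.4247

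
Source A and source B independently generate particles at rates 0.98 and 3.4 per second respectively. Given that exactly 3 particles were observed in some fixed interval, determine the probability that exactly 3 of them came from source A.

0.0112

Given the total, each event is independently from source A with probability p = λ_A/(λ_A+λ_B) = 0.98/4.38 ≈ 0.2237.
So K ~ Binomial(3, 0.98/4.38): P(K = 3) = C(3,3) · (0.98/4.38)^3 · (3.4/4.38)^0 ≈ 0.0112.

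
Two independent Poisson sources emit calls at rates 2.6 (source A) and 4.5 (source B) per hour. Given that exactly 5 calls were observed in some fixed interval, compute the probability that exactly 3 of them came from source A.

0.1973

Given the total, each event is independently from source A with probability p = λ_A/(λ_A+λ_B) = 2.6/7.1 ≈ 0.3662.
So K ~ Binomial(5, 2.6/7.1): P(K = 3) = C(5,3) · (2.6/7.1)^3 · (4.5/7.1)^2 ≈ 0.1973.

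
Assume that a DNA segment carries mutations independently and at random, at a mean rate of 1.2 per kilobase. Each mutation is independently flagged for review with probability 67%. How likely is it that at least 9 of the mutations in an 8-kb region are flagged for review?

0.2004

Thinning: the mutations that are flagged for review themselves form a Poisson process with rate 0.67 × 1.2 = 0.804 per kilobase.
Over the interval, μ = 0.804 × 8 = 6.432 (an 8-kb region = 8 kilobases).
P(N ≥ 9) = 1 − P(N ≤ 8) ≈ 0.2004.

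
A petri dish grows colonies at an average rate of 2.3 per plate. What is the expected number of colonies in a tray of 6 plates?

E[N] = λt = 2.3 × 6 = 13.8 (a tray of 6 plates = 6 plates).

13.8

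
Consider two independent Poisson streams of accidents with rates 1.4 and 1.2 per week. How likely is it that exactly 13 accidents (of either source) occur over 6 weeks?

Independent Poisson processes superpose: combined rate λ = 1.4 + 1.2 = 2.6 per week.
Over the interval, μ = 2.6 × 6 = 15.6 (6 weeks).
P(N = 13) = e^(−15.6) · 15.6^13/13! ≈ 0.0874.

0.0874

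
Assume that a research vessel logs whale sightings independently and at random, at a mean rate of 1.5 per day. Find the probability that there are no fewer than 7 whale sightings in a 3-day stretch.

Over the interval, μ = 1.5 × 3 = 4.5 (a 3-day stretch = 3 days).
P(N ≥ 7) = 1 − P(N ≤ 6) = 1 − Σ_{j=0}^{6} e^(−μ) μ^j/j! ≈ 0.1689.

0.1689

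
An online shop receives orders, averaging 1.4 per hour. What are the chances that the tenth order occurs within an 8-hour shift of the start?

Over the interval, μ = 1.4 × 8 = 11.2 (an 8-hour shift = 8 hours).
The tenth arrival falls in the interval iff at least 10 events occur there: P(S_10 ≤ t) = P(N ≥ 10) = 1 − P(N ≤ 9) ≈ 0.6808.

0.6808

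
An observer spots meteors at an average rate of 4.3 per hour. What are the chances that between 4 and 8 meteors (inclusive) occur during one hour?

With mean μ = 4.3 per hour,
P(4 ≤ N ≤ 8) = Σ_{j=4}^{8} e^(−4.3) · 4.3^j/j! ≈ 0.5911.

0.5911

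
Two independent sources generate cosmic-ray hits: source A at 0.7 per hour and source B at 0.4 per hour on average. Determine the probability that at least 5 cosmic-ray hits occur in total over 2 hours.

Independent Poisson processes superpose: combined rate λ = 0.7 + 0.4 = 1.1 per hour.
Over the interval, μ = 1.1 × 2 = 2.2 (2 hours).
P(N ≥ 5) = 1 − P(N ≤ 4) ≈ 0.0725.

0.0725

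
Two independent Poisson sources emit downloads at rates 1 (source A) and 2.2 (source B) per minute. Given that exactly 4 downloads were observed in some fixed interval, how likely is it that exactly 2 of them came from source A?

Given the total, each event is independently from source A with probability p = λ_A/(λ_A+λ_B) = 1/3.2 = 0.3125.
So K ~ Binomial(4, 1/3.2): P(K = 2) = C(4,2) · (1/3.2)^2 · (2.2/3.2)^2 ≈ 0.2769.

0.2769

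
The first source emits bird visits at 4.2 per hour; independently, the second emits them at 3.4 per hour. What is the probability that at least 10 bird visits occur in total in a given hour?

0.2351

Independent Poisson processes superpose: combined rate λ = 4.2 + 3.4 = 7.6 per hour.
So μ = 7.6.
P(N ≥ 10) = 1 − P(N ≤ 9) ≈ 0.2351.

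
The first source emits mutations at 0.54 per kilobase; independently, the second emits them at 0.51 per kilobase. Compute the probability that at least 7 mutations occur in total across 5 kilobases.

0.2752

Independent Poisson processes superpose: combined rate λ = 0.54 + 0.51 = 1.05 per kilobase.
Over the interval, μ = 1.05 × 5 = 5.25 (5 kilobases).
P(N ≥ 7) = 1 − P(N ≤ 6) ≈ 0.2752.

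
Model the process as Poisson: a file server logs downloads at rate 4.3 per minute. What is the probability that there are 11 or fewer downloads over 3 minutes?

Over the interval, μ = 4.3 × 3 = 12.9 (3 minutes).
P(N ≤ 11) = Σ_{j=0}^{11} e^(−μ) μ^j/j! ≈ 0.3634.

0.3634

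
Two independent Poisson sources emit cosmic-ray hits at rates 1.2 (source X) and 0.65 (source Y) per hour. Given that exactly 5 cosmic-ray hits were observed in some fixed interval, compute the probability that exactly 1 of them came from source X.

Given the total, each event is independently from source X with probability p = λ_X/(λ_X+λ_Y) = 1.2/1.85 ≈ 0.6486.
So K ~ Binomial(5, 1.2/1.85): P(K = 1) = C(5,1) · (1.2/1.85)^1 · (0.65/1.85)^4 ≈ 0.0494.

0.0494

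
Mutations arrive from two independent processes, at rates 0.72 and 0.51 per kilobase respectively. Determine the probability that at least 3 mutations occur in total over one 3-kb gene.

Independent Poisson processes superpose: combined rate λ = 0.72 + 0.51 = 1.23 per kilobase.
Over the interval, μ = 1.23 × 3 = 3.69 (a 3-kb gene = 3 kilobases).
P(N ≥ 3) = 1 − P(N ≤ 2) ≈ 0.7129.

0.7129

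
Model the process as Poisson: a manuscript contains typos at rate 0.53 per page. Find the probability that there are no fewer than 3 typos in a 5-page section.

0.4940

Over the interval, μ = 0.53 × 5 = 2.65 (a 5-page section = 5 pages).
P(N ≥ 3) = 1 − P(N ≤ 2) = 1 − Σ_{j=0}^{2} e^(−μ) μ^j/j! ≈ 0.4940.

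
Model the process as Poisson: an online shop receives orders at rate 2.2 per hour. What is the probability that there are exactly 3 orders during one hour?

With mean μ = 2.2 per hour,
P(N = 3) = e^(−μ) μ^3/3! = e^(−2.2) · 2.2^3/6 ≈ 0.1966.

0.1966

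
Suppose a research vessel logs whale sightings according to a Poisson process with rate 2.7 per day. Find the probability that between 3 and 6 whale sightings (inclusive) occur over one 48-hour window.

Over the interval, μ = 2.7 × 2 = 5.4 (a 48-hour window = 2 days).
P(3 ≤ N ≤ 6) = Σ_{j=3}^{6} e^(−5.4) · 5.4^j/j! ≈ 0.6069.

0.6069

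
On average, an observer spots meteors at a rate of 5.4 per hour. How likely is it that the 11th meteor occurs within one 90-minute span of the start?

Over the interval, μ = 5.4 × 1.5 = 8.1 (a 90-minute span = 1.5 hours).
The 11th arrival falls in the interval iff at least 11 events occur there: P(S_11 ≤ t) = P(N ≥ 11) = 1 − P(N ≤ 10) ≈ 0.1942.

0.1942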